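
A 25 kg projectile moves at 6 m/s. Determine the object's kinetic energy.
KE = ½mv² = ½(25)(6)² = 450.0 J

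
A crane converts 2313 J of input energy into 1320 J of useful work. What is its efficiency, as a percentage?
η = W_out/W_in = 1320/2313 = 57.07%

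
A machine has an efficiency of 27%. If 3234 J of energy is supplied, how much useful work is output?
W_out = η·W_in = 0.27·3234 = 873.18 J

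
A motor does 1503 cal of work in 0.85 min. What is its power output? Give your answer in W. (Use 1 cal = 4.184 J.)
Convert to SI: W = 6288.55 J, t = 51.0 s
P = W/t = 6288.55/51.0 = 123.3 W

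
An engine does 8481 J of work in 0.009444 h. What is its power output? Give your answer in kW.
Convert to SI: W = 8481.0 J, t = 33.9984 s
P = W/t = 8481.0/33.9984 = 249.453 W = 0.2495 kW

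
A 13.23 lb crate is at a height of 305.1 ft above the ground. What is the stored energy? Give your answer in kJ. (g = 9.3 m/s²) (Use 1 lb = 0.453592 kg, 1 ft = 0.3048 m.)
Convert to SI: m = 6.00102 kg, h = 92.9945 m
PE = mgh = (6.00102)(9.3)(92.9945) = 5189.98 J = 5.19 kJ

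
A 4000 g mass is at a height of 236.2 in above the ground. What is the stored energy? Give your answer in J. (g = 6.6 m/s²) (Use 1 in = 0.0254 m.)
Convert to SI: m = 4.0 kg, h = 5.99948 m
PE = mgh = (4.0)(6.6)(5.99948) = 158.4 J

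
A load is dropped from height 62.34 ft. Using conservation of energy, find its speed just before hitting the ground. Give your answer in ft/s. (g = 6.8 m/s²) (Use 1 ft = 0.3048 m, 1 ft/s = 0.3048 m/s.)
Convert to SI: h = 19.0012 m
mgh = ½mv² ⇒ v = √(2gh) = √(2·6.8·19.0012) = 16.0753 m/s = 52.74 ft/s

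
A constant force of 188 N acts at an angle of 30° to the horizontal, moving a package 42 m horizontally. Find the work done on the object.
W = F·d·cosθ = (188)(42)cos(30°) = 6838 J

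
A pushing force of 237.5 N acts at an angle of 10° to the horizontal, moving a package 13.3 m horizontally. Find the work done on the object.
W = F·d·cosθ = (237.5)(13.3)cos(10°) = 3111 J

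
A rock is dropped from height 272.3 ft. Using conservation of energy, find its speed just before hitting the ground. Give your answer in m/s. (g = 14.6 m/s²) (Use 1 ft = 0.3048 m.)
Convert to SI: h = 82.997 m
mgh = ½mv² ⇒ v = √(2gh) = √(2·14.6·82.997) = 49.23 m/s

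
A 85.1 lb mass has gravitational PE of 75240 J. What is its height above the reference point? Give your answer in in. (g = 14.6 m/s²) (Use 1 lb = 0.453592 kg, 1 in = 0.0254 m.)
Convert to SI: m = 38.6007 kg, PE = 75240.0 J
h = PE/(mg) = 75240.0/(38.6007·14.6) = 133.506 m = 5256 in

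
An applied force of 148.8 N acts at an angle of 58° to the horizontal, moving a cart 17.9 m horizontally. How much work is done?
W = F·d·cosθ = (148.8)(17.9)cos(58°) = 1411 J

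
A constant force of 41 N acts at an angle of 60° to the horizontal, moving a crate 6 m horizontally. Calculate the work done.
W = F·d·cosθ = (41)(6)cos(60°) = 123.0 J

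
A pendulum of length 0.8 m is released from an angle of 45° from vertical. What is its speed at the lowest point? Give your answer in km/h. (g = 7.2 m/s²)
h = L(1 − cosθ) = 0.8(1 − cos45°) = 0.234315 m
v = √(2gh) = √(2·7.2·0.234315) = 1.83688 m/s = 6.613 km/h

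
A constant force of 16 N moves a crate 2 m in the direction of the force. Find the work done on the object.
W = F·d = (16)(2) = 32.0 J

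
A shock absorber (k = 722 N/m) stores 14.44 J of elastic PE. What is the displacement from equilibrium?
x = √(2·PE/k) = √(2·14.44/722) = 0.2 m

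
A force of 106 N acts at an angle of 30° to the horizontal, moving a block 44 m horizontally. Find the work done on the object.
W = F·d·cosθ = (106)(44)cos(30°) = 4039 J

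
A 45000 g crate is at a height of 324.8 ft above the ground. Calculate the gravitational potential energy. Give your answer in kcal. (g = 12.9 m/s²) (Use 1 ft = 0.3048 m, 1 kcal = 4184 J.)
Convert to SI: m = 45.0 kg, h = 98.999 m
PE = mgh = (45.0)(12.9)(98.999) = 57468.9 J = 13.74 kcal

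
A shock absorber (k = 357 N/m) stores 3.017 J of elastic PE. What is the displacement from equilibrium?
x = √(2·PE/k) = √(2·3.017/357) = 0.13 m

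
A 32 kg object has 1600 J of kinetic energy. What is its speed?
v = √(2·KE/m) = √(2·1600/32) = 10.0 m/s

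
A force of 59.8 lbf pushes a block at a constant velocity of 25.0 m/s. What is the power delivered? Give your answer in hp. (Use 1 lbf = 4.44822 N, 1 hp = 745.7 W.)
Convert to SI: F = 266.004 N, v = 25.0 m/s
P = Fv = (266.004)(25.0) = 6650.09 W = 8.918 hp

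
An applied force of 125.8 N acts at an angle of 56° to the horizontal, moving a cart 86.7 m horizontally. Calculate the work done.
W = F·d·cosθ = (125.8)(86.7)cos(56°) = 6099 J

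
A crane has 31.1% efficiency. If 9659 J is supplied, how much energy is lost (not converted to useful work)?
W_lost = W_in(1 − η) = 9659·(1 − 0.311) = 6655 J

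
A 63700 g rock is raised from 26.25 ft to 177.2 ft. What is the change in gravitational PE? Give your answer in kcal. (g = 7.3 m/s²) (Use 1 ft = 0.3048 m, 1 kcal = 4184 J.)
Convert to SI: m = 63.7 kg, Δh = 46.0096 m
ΔPE = mgΔh = (63.7)(7.3)(46.0096) = 21394.9 J = 5.114 kcal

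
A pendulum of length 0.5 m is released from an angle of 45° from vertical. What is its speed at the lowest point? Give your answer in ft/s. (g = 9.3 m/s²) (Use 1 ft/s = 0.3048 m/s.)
h = L(1 − cosθ) = 0.5(1 − cos45°) = 0.146447 m
v = √(2gh) = √(2·9.3·0.146447) = 1.65043 m/s = 5.415 ft/s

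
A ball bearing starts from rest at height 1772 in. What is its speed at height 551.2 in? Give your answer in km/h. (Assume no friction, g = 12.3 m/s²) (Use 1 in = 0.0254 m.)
Convert to SI: h₁−h₂ = 31.0083 m
mgh₁ = mgh₂ + ½mv² ⇒ v = √(2g(h₁−h₂)) = √(2·12.3·31.0083) = 27.6189 m/s = 99.43 km/h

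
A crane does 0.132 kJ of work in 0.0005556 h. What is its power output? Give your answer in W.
Convert to SI: W = 132.0 J, t = 2.00016 s
P = W/t = 132.0/2.00016 = 65.99 W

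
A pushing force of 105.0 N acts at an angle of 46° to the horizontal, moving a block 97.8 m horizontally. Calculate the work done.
W = F·d·cosθ = (105.0)(97.8)cos(46°) = 7133 J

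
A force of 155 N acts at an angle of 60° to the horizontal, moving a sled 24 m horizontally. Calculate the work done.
W = F·d·cosθ = (155)(24)cos(60°) = 1860 J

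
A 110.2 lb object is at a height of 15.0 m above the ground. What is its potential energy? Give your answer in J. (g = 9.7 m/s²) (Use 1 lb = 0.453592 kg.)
Convert to SI: m = 49.9858 kg, h = 15.0 m
PE = mgh = (49.9858)(9.7)(15.0) = 7273 J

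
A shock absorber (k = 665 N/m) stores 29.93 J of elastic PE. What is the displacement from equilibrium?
x = √(2·PE/k) = √(2·29.93/665) = 0.3 m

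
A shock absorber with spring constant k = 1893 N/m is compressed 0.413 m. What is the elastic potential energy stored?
PE = ½kx² = ½(1893)(0.413)² = 161.4 J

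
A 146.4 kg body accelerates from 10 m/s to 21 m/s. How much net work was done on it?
W = ΔKE = ½m(v₂² − v₁²) = ½(146.4)(21² − 10²) = 24961.2 J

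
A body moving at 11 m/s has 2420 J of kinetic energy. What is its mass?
m = 2·KE/v² = 2·2420/(11)² = 40.0 kg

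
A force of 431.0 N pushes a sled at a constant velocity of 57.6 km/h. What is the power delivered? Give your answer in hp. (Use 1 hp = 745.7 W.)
Convert to SI: F = 431.0 N, v = 16.0 m/s
P = Fv = (431.0)(16.0) = 6896.0 W = 9.248 hp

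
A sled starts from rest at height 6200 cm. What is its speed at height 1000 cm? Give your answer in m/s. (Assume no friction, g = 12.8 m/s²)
Convert to SI: h₁−h₂ = 52.0 m
mgh₁ = mgh₂ + ½mv² ⇒ v = √(2g(h₁−h₂)) = √(2·12.8·52.0) = 36.49 m/s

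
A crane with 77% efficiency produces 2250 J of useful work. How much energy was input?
W_in = W_out/η = 2250/0.77 = 2922 J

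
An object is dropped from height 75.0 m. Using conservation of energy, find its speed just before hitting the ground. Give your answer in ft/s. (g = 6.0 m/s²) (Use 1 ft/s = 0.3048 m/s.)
mgh = ½mv² ⇒ v = √(2gh) = √(2·6.0·75.0) = 30.0 m/s = 98.43 ft/s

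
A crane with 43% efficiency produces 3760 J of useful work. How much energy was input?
W_in = W_out/η = 3760/0.43 = 8744 J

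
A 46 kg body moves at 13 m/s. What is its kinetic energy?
KE = ½mv² = ½(46)(13)² = 3887.0 J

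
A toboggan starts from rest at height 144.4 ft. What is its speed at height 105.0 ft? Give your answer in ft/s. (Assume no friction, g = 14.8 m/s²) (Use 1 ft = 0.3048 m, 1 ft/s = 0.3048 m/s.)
Convert to SI: h₁−h₂ = 12.0091 m
mgh₁ = mgh₂ + ½mv² ⇒ v = √(2g(h₁−h₂)) = √(2·14.8·12.0091) = 18.8539 m/s = 61.86 ft/s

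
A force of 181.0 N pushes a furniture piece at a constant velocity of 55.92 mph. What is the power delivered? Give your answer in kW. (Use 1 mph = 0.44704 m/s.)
Convert to SI: F = 181.0 N, v = 24.9985 m/s
P = Fv = (181.0)(24.9985) = 4524.72 W = 4.525 kW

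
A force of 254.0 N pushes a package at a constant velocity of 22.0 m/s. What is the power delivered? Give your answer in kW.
P = Fv = (254.0)(22.0) = 5588.0 W = 5.588 kW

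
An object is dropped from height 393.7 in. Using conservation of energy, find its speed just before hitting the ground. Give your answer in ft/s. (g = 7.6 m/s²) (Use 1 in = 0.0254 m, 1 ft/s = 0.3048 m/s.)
Convert to SI: h = 9.99998 m
mgh = ½mv² ⇒ v = √(2gh) = √(2·7.6·9.99998) = 12.3288 m/s = 40.45 ft/s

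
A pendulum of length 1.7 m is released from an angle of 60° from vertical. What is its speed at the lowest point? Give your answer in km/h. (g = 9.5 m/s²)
h = L(1 − cosθ) = 1.7(1 − cos60°) = 0.85 m
v = √(2gh) = √(2·9.5·0.85) = 4.01871 m/s = 14.47 km/h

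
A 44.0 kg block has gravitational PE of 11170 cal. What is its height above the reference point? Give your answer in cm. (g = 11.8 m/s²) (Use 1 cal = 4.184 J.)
Convert to SI: m = 44.0 kg, PE = 46735.3 J
h = PE/(mg) = 46735.3/(44.0·11.8) = 90.014 m = 9001 cm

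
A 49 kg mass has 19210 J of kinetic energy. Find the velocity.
v = √(2·KE/m) = √(2·19210/49) = 28.0 m/s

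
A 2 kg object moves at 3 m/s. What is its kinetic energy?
KE = ½mv² = ½(2)(3)² = 9.0 J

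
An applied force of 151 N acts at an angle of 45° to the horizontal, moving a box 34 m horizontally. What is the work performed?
W = F·d·cosθ = (151)(34)cos(45°) = 3630 J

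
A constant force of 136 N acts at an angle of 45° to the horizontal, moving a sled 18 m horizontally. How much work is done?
W = F·d·cosθ = (136)(18)cos(45°) = 1731 J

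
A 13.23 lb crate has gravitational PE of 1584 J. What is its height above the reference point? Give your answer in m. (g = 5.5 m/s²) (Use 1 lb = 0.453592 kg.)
Convert to SI: m = 6.00102 kg, PE = 1584.0 J
h = PE/(mg) = 1584.0/(6.00102·5.5) = 47.99 m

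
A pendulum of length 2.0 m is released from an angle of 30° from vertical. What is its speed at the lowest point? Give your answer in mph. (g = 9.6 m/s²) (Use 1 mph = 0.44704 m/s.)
h = L(1 − cosθ) = 2.0(1 − cos30°) = 0.267949 m
v = √(2gh) = √(2·9.6·0.267949) = 2.26818 m/s = 5.074 mph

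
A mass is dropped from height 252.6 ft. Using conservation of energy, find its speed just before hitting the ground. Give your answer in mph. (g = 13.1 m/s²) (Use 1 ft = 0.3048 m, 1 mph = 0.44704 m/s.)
Convert to SI: h = 76.9925 m
mgh = ½mv² ⇒ v = √(2gh) = √(2·13.1·76.9925) = 44.9133 m/s = 100.5 mph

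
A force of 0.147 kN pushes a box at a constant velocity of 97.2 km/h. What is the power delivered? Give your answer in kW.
Convert to SI: F = 147.0 N, v = 27.0 m/s
P = Fv = (147.0)(27.0) = 3969.0 W = 3.969 kW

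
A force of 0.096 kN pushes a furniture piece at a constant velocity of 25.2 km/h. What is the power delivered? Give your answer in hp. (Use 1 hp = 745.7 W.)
Convert to SI: F = 96.0 N, v = 7.0 m/s
P = Fv = (96.0)(7.0) = 672.0 W = 0.9012 hp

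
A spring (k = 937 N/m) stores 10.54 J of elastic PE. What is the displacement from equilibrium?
x = √(2·PE/k) = √(2·10.54/937) = 0.15 m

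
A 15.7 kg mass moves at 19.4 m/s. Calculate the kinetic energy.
KE = ½mv² = ½(15.7)(19.4)² = 2954 J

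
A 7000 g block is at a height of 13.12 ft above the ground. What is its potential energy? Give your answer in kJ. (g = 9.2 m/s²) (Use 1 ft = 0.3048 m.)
Convert to SI: m = 7.0 kg, h = 3.99898 m
PE = mgh = (7.0)(9.2)(3.99898) = 257.534 J = 0.2575 kJ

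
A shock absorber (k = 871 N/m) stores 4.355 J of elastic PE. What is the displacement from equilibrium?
x = √(2·PE/k) = √(2·4.355/871) = 0.1 m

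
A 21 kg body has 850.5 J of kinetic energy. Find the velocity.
v = √(2·KE/m) = √(2·850.5/21) = 9.0 m/s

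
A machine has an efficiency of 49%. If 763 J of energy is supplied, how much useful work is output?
W_out = η·W_in = 0.49·763 = 373.87 J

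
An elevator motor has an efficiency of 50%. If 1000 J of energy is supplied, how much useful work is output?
W_out = η·W_in = 0.5·1000 = 500.0 J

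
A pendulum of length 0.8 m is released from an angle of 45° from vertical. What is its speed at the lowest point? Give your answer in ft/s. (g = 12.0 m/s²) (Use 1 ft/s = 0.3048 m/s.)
h = L(1 − cosθ) = 0.8(1 − cos45°) = 0.234315 m
v = √(2gh) = √(2·12.0·0.234315) = 2.3714 m/s = 7.78 ft/s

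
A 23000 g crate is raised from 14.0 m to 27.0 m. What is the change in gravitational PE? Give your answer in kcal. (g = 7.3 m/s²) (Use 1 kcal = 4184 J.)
Convert to SI: m = 23.0 kg, Δh = 13.0 m
ΔPE = mgΔh = (23.0)(7.3)(13.0) = 2182.7 J = 0.5217 kcal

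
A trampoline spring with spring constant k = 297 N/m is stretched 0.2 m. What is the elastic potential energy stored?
PE = ½kx² = ½(297)(0.2)² = 5.94 J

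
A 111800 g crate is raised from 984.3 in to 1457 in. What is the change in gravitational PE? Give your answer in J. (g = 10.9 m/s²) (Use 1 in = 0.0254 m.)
Convert to SI: m = 111.8 kg, Δh = 12.0066 m
ΔPE = mgΔh = (111.8)(10.9)(12.0066) = 14630 J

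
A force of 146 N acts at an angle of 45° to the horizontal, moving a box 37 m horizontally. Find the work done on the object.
W = F·d·cosθ = (146)(37)cos(45°) = 3820 J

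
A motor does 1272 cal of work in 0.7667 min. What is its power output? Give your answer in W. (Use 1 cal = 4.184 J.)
Convert to SI: W = 5322.05 J, t = 46.002 s
P = W/t = 5322.05/46.002 = 115.7 W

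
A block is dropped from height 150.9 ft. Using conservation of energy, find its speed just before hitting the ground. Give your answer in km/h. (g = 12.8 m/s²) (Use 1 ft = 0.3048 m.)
Convert to SI: h = 45.9943 m
mgh = ½mv² ⇒ v = √(2gh) = √(2·12.8·45.9943) = 34.3141 m/s = 123.5 km/h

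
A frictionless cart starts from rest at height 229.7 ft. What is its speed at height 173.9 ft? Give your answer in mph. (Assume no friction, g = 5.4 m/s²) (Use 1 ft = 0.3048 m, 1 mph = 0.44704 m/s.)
Convert to SI: h₁−h₂ = 17.0078 m
mgh₁ = mgh₂ + ½mv² ⇒ v = √(2g(h₁−h₂)) = √(2·5.4·17.0078) = 13.553 m/s = 30.32 mph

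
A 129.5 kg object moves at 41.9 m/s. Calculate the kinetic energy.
KE = ½mv² = ½(129.5)(41.9)² = 113700 J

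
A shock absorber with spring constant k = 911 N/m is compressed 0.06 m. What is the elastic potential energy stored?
PE = ½kx² = ½(911)(0.06)² = 1.64 J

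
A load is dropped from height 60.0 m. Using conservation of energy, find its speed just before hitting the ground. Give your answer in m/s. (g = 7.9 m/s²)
mgh = ½mv² ⇒ v = √(2gh) = √(2·7.9·60.0) = 30.79 m/s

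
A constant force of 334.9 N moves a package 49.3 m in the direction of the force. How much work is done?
W = F·d = (334.9)(49.3) = 16510 J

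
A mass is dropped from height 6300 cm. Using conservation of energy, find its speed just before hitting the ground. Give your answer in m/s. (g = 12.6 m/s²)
Convert to SI: h = 63.0 m
mgh = ½mv² ⇒ v = √(2gh) = √(2·12.6·63.0) = 39.84 m/s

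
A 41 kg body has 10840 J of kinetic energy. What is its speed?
v = √(2·KE/m) = √(2·10840/41) = 23.0 m/s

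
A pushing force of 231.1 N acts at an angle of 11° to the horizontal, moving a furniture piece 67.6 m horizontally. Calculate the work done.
W = F·d·cosθ = (231.1)(67.6)cos(11°) = 15340 J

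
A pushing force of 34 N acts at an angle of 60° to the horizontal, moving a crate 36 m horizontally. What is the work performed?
W = F·d·cosθ = (34)(36)cos(60°) = 612.0 J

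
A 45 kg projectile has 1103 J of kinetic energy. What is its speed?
v = √(2·KE/m) = √(2·1103/45) = 7.002 m/s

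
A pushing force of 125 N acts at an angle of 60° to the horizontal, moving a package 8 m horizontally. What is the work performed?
W = F·d·cosθ = (125)(8)cos(60°) = 500.0 J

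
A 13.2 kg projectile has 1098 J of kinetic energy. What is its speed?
v = √(2·KE/m) = √(2·1098/13.2) = 12.9 m/s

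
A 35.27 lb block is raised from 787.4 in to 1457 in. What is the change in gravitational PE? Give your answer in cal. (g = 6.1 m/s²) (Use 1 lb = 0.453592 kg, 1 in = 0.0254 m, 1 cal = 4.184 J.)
Convert to SI: m = 15.9982 kg, Δh = 17.0078 m
ΔPE = mgΔh = (15.9982)(6.1)(17.0078) = 1659.78 J = 396.7 cal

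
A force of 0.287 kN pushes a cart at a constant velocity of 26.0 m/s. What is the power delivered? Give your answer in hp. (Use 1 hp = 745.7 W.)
Convert to SI: F = 287.0 N, v = 26.0 m/s
P = Fv = (287.0)(26.0) = 7462.0 W = 10.01 hp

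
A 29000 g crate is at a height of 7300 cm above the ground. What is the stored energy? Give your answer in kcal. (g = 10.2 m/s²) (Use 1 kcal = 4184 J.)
Convert to SI: m = 29.0 kg, h = 73.0 m
PE = mgh = (29.0)(10.2)(73.0) = 21593.4 J = 5.161 kcal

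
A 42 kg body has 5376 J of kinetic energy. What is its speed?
v = √(2·KE/m) = √(2·5376/42) = 16.0 m/s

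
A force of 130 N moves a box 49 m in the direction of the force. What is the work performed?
W = F·d = (130)(49) = 6370 J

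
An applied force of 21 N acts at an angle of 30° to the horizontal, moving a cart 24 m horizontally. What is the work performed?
W = F·d·cosθ = (21)(24)cos(30°) = 436.5 J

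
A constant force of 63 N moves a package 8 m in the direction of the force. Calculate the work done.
W = F·d = (63)(8) = 504.0 J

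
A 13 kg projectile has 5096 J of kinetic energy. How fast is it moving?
v = √(2·KE/m) = √(2·5096/13) = 28.0 m/s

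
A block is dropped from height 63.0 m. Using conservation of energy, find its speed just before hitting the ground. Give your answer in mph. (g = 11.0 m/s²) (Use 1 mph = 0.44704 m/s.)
mgh = ½mv² ⇒ v = √(2gh) = √(2·11.0·63.0) = 37.229 m/s = 83.28 mph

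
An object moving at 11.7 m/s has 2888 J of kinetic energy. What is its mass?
m = 2·KE/v² = 2·2888/(11.7)² = 42.19 kg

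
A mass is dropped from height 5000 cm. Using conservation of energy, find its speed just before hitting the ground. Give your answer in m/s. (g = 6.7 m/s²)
Convert to SI: h = 50.0 m
mgh = ½mv² ⇒ v = √(2gh) = √(2·6.7·50.0) = 25.88 m/s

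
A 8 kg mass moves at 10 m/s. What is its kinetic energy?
KE = ½mv² = ½(8)(10)² = 400.0 J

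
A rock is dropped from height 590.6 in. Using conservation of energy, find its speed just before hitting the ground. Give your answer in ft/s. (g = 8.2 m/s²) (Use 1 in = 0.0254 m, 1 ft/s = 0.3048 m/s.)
Convert to SI: h = 15.0012 m
mgh = ½mv² ⇒ v = √(2gh) = √(2·8.2·15.0012) = 15.685 m/s = 51.46 ft/s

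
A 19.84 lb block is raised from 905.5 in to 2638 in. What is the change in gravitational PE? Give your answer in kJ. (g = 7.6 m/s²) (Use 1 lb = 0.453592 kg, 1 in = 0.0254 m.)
Convert to SI: m = 8.99927 kg, Δh = 44.0055 m
ΔPE = mgΔh = (8.99927)(7.6)(44.0055) = 3009.73 J = 3.01 kJ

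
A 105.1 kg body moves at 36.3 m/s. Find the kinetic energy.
KE = ½mv² = ½(105.1)(36.3)² = 69240 J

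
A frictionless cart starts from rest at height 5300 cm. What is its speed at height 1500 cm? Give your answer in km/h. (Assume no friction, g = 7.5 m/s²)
Convert to SI: h₁−h₂ = 38.0 m
mgh₁ = mgh₂ + ½mv² ⇒ v = √(2g(h₁−h₂)) = √(2·7.5·38.0) = 23.8747 m/s = 85.95 km/h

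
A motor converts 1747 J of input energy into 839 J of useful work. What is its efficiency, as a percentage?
η = W_out/W_in = 839/1747 = 48.03%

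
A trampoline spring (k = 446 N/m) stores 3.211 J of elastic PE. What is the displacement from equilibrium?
x = √(2·PE/k) = √(2·3.211/446) = 0.12 m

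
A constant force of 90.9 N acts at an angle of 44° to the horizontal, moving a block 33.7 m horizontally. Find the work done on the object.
W = F·d·cosθ = (90.9)(33.7)cos(44°) = 2204 J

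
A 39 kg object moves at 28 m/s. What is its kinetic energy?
KE = ½mv² = ½(39)(28)² = 15288.0 J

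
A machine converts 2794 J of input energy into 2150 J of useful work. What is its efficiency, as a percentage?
η = W_out/W_in = 2150/2794 = 76.95%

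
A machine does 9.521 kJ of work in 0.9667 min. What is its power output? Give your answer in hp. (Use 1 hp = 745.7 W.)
Convert to SI: W = 9521.0 J, t = 58.002 s
P = W/t = 9521.0/58.002 = 164.15 W = 0.2201 hp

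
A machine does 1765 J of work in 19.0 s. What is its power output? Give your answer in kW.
P = W/t = 1765.0/19.0 = 92.8947 W = 0.09289 kW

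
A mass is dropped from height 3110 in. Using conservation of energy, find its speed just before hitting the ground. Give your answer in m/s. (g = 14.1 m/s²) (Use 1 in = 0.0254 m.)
Convert to SI: h = 78.994 m
mgh = ½mv² ⇒ v = √(2gh) = √(2·14.1·78.994) = 47.2 m/s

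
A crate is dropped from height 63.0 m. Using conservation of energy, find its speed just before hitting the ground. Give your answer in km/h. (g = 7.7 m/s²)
mgh = ½mv² ⇒ v = √(2gh) = √(2·7.7·63.0) = 31.148 m/s = 112.1 km/h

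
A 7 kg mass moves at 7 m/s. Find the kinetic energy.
KE = ½mv² = ½(7)(7)² = 171.5 J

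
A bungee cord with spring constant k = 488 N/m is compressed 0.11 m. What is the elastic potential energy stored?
PE = ½kx² = ½(488)(0.11)² = 2.952 J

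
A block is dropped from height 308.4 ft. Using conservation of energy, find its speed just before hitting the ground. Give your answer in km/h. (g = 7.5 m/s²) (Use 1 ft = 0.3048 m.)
Convert to SI: h = 94.0003 m
mgh = ½mv² ⇒ v = √(2gh) = √(2·7.5·94.0003) = 37.55 m/s = 135.2 km/h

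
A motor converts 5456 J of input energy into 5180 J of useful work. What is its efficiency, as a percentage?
η = W_out/W_in = 5180/5456 = 94.94%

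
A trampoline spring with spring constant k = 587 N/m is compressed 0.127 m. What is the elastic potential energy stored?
PE = ½kx² = ½(587)(0.127)² = 4.734 J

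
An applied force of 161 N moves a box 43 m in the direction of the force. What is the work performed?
W = F·d = (161)(43) = 6923 J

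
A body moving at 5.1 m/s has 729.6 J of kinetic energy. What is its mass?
m = 2·KE/v² = 2·729.6/(5.1)² = 56.1 kg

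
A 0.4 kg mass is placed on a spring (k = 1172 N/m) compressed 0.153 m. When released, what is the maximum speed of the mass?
½kx² = ½mv² ⇒ v = x√(k/m) = (0.153)√(1172/0.4) = 8.282 m/s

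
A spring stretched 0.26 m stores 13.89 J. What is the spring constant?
k = 2·PE/x² = 2·13.89/(0.26)² = 410.9 N/m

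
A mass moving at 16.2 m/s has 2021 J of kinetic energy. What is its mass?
m = 2·KE/v² = 2·2021/(16.2)² = 15.4 kg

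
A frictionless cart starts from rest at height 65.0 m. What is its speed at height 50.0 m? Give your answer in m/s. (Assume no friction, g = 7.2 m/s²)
mgh₁ = mgh₂ + ½mv² ⇒ v = √(2g(h₁−h₂)) = √(2·7.2·15.0) = 14.7 m/s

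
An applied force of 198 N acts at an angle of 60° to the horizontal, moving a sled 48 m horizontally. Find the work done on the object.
W = F·d·cosθ = (198)(48)cos(60°) = 4752 J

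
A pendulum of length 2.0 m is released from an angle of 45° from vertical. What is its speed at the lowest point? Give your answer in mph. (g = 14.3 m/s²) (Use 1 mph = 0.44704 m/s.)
h = L(1 − cosθ) = 2.0(1 − cos45°) = 0.585786 m
v = √(2gh) = √(2·14.3·0.585786) = 4.0931 m/s = 9.156 mph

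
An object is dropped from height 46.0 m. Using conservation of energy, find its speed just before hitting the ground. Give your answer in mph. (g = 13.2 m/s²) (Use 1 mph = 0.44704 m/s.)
mgh = ½mv² ⇒ v = √(2gh) = √(2·13.2·46.0) = 34.8482 m/s = 77.95 mph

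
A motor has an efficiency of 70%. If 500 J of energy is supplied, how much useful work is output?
W_out = η·W_in = 0.7·500 = 350.0 J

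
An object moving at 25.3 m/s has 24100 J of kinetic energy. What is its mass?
m = 2·KE/v² = 2·24100/(25.3)² = 75.3 kg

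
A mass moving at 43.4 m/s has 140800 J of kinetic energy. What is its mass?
m = 2·KE/v² = 2·140800/(43.4)² = 149.5 kg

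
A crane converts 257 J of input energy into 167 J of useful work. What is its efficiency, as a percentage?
η = W_out/W_in = 167/257 = 64.98%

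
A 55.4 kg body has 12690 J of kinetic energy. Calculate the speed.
v = √(2·KE/m) = √(2·12690/55.4) = 21.4 m/s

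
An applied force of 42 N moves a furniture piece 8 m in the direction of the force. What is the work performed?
W = F·d = (42)(8) = 336.0 J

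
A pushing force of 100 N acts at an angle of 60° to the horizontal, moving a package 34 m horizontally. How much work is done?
W = F·d·cosθ = (100)(34)cos(60°) = 1700 J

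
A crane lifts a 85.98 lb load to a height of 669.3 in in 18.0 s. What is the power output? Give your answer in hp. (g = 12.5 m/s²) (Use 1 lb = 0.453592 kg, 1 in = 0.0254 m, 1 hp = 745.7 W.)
Convert to SI: m = 38.9998 kg, h = 17.0002 m, t = 18.0 s
P = mgh/t = (38.9998)(12.5)(17.0002)/18.0 = 460.421 W = 0.6174 hp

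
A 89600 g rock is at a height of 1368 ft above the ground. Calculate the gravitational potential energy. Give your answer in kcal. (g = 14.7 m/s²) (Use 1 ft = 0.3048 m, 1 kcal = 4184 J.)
Convert to SI: m = 89.6 kg, h = 416.966 m
PE = mgh = (89.6)(14.7)(416.966) = 549195 J = 131.3 kcal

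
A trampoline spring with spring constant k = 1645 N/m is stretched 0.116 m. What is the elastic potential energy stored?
PE = ½kx² = ½(1645)(0.116)² = 11.07 J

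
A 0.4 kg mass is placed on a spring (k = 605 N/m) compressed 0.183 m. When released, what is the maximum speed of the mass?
½kx² = ½mv² ⇒ v = x√(k/m) = (0.183)√(605/0.4) = 7.117 m/s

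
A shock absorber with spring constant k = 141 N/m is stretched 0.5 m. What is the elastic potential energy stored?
PE = ½kx² = ½(141)(0.5)² = 17.63 J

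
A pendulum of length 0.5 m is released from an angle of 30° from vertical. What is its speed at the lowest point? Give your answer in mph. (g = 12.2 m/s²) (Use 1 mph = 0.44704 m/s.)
h = L(1 − cosθ) = 0.5(1 − cos30°) = 0.0669873 m
v = √(2gh) = √(2·12.2·0.0669873) = 1.27847 m/s = 2.86 mph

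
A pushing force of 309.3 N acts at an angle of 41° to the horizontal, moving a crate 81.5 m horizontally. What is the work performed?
W = F·d·cosθ = (309.3)(81.5)cos(41°) = 19020 J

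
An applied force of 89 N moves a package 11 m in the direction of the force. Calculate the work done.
W = F·d = (89)(11) = 979.0 J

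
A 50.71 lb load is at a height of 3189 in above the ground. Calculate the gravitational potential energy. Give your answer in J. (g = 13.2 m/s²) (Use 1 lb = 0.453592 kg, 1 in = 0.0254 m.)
Convert to SI: m = 23.0017 kg, h = 81.0006 m
PE = mgh = (23.0017)(13.2)(81.0006) = 24590 J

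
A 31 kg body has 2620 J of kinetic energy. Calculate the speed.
v = √(2·KE/m) = √(2·2620/31) = 13.0 m/s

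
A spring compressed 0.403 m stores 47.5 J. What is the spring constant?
k = 2·PE/x² = 2·47.5/(0.403)² = 584.9 N/m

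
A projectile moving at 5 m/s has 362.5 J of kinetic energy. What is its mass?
m = 2·KE/v² = 2·362.5/(5)² = 29.0 kg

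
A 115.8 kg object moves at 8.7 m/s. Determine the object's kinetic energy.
KE = ½mv² = ½(115.8)(8.7)² = 4382 J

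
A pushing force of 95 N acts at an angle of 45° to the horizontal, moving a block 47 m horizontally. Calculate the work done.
W = F·d·cosθ = (95)(47)cos(45°) = 3157 J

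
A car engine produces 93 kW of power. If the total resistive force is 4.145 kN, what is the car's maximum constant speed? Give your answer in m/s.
Convert to SI: F = 4145.0 N
P = Fv ⇒ v = P/F = 93000 W/4145.0 N = 22.44 m/s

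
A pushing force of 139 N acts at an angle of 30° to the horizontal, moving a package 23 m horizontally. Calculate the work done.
W = F·d·cosθ = (139)(23)cos(30°) = 2769 J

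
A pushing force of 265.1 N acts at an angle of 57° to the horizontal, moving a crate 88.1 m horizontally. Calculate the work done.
W = F·d·cosθ = (265.1)(88.1)cos(57°) = 12720 J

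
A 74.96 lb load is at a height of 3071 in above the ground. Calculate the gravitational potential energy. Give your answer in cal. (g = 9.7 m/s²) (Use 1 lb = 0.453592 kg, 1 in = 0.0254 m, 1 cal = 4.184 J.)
Convert to SI: m = 34.0013 kg, h = 78.0034 m
PE = mgh = (34.0013)(9.7)(78.0034) = 25726.5 J = 6149 cal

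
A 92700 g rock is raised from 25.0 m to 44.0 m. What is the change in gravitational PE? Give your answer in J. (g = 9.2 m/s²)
Convert to SI: m = 92.7 kg, Δh = 19.0 m
ΔPE = mgΔh = (92.7)(9.2)(19.0) = 16200 J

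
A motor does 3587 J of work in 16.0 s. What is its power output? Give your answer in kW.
P = W/t = 3587.0/16.0 = 224.188 W = 0.2242 kW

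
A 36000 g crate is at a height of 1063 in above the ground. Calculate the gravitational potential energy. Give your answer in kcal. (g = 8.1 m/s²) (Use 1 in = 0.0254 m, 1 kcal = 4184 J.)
Convert to SI: m = 36.0 kg, h = 27.0002 m
PE = mgh = (36.0)(8.1)(27.0002) = 7873.26 J = 1.882 kcal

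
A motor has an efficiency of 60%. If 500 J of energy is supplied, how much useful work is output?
W_out = η·W_in = 0.6·500 = 300.0 J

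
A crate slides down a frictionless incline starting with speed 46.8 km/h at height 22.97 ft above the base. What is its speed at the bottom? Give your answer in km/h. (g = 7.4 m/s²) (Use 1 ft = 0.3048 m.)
Convert to SI: v₀ = 13.0 m/s, h = 7.00126 m
½mv₀² + mgh = ½mv² ⇒ v = √(v₀² + 2gh) = √(13.0² + 2·7.4·7.00126) = 16.5112 m/s = 59.44 km/h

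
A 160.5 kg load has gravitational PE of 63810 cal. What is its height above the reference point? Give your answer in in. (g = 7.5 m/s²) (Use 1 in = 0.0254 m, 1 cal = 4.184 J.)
Convert to SI: m = 160.5 kg, PE = 266981 J
h = PE/(mg) = 266981/(160.5·7.5) = 221.791 m = 8732 in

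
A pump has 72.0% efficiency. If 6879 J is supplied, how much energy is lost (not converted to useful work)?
W_lost = W_in(1 − η) = 6879·(1 − 0.72) = 1926 J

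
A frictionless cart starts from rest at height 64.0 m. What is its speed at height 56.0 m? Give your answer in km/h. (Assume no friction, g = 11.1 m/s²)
mgh₁ = mgh₂ + ½mv² ⇒ v = √(2g(h₁−h₂)) = √(2·11.1·8.0) = 13.3267 m/s = 47.98 km/h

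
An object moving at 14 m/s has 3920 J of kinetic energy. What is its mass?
m = 2·KE/v² = 2·3920/(14)² = 40.0 kg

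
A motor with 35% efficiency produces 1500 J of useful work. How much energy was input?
W_in = W_out/η = 1500/0.35 = 4286 J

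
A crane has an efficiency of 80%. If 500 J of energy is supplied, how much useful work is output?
W_out = η·W_in = 0.8·500 = 400.0 J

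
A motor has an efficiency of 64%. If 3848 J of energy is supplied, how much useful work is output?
W_out = η·W_in = 0.64·3848 = 2462.72 J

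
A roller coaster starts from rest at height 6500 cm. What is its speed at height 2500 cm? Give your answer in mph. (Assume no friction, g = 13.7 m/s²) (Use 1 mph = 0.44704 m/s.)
Convert to SI: h₁−h₂ = 40.0 m
mgh₁ = mgh₂ + ½mv² ⇒ v = √(2g(h₁−h₂)) = √(2·13.7·40.0) = 33.1059 m/s = 74.06 mph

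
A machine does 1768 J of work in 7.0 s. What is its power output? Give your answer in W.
P = W/t = 1768.0/7.0 = 252.6 W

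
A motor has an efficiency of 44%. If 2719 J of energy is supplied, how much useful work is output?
W_out = η·W_in = 0.44·2719 = 1196.36 J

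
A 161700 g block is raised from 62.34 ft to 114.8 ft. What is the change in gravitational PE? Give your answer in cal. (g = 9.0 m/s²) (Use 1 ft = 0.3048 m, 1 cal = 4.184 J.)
Convert to SI: m = 161.7 kg, Δh = 15.9898 m
ΔPE = mgΔh = (161.7)(9.0)(15.9898) = 23270.0 J = 5562 cal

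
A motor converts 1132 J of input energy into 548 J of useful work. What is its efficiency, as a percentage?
η = W_out/W_in = 548/1132 = 48.41%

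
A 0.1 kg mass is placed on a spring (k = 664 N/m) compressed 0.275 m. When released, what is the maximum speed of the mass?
½kx² = ½mv² ⇒ v = x√(k/m) = (0.275)√(664/0.1) = 22.41 m/s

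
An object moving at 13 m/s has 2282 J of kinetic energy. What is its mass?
m = 2·KE/v² = 2·2282/(13)² = 27.01 kg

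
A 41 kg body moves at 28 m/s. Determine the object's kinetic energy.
KE = ½mv² = ½(41)(28)² = 16072.0 J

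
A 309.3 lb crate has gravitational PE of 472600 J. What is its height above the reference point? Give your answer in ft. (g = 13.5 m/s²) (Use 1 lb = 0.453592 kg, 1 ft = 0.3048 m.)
Convert to SI: m = 140.296 kg, PE = 472600 J
h = PE/(mg) = 472600/(140.296·13.5) = 249.525 m = 818.7 ft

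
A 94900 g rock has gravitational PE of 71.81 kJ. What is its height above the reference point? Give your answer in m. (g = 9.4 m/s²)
Convert to SI: m = 94.9 kg, PE = 71810.0 J
h = PE/(mg) = 71810.0/(94.9·9.4) = 80.5 m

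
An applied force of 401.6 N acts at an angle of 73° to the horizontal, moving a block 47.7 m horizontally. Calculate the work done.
W = F·d·cosθ = (401.6)(47.7)cos(73°) = 5601 J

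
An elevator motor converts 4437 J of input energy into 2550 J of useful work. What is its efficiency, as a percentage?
η = W_out/W_in = 2550/4437 = 57.47%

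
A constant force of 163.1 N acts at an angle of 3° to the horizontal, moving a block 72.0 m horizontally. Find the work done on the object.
W = F·d·cosθ = (163.1)(72.0)cos(3°) = 11730 J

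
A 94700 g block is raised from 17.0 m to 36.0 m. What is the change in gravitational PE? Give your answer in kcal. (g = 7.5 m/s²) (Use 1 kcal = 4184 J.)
Convert to SI: m = 94.7 kg, Δh = 19.0 m
ΔPE = mgΔh = (94.7)(7.5)(19.0) = 13494.8 J = 3.225 kcal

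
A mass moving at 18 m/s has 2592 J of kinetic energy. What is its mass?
m = 2·KE/v² = 2·2592/(18)² = 16.0 kg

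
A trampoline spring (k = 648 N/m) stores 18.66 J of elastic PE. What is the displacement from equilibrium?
x = √(2·PE/k) = √(2·18.66/648) = 0.24 m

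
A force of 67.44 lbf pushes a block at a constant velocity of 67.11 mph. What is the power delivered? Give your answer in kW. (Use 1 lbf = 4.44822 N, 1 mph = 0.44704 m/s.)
Convert to SI: F = 299.988 N, v = 30.0009 m/s
P = Fv = (299.988)(30.0009) = 8999.9 W = 9.0 kW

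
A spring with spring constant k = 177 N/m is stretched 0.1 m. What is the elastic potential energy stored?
PE = ½kx² = ½(177)(0.1)² = 0.885 J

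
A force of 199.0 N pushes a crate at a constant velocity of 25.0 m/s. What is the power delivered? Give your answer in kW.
P = Fv = (199.0)(25.0) = 4975.0 W = 4.975 kW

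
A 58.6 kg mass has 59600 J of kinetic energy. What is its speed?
v = √(2·KE/m) = √(2·59600/58.6) = 45.1 m/s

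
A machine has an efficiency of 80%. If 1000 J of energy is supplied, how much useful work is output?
W_out = η·W_in = 0.8·1000 = 800.0 J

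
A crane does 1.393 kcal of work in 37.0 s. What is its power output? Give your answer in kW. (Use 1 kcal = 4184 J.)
Convert to SI: W = 5828.31 J, t = 37.0 s
P = W/t = 5828.31/37.0 = 157.522 W = 0.1575 kW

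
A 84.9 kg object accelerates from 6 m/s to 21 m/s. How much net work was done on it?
W = ΔKE = ½m(v₂² − v₁²) = ½(84.9)(21² − 6²) = 17192.25 J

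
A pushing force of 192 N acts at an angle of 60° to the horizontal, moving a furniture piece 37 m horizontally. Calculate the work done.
W = F·d·cosθ = (192)(37)cos(60°) = 3552 J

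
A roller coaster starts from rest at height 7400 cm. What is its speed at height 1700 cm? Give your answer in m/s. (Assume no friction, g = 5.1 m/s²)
Convert to SI: h₁−h₂ = 57.0 m
mgh₁ = mgh₂ + ½mv² ⇒ v = √(2g(h₁−h₂)) = √(2·5.1·57.0) = 24.11 m/s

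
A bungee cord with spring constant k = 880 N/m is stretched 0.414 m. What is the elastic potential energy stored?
PE = ½kx² = ½(880)(0.414)² = 75.41 J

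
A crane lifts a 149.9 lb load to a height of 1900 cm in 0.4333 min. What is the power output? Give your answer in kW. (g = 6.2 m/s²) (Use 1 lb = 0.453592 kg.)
Convert to SI: m = 67.9934 kg, h = 19.0 m, t = 25.998 s
P = mgh/t = (67.9934)(6.2)(19.0)/25.998 = 308.086 W = 0.3081 kW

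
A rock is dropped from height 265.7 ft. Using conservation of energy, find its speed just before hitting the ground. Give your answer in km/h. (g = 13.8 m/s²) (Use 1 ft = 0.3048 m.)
Convert to SI: h = 80.9854 m
mgh = ½mv² ⇒ v = √(2gh) = √(2·13.8·80.9854) = 47.2779 m/s = 170.2 km/h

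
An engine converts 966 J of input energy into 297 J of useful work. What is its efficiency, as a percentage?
η = W_out/W_in = 297/966 = 30.75%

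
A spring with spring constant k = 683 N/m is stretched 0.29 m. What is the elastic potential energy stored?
PE = ½kx² = ½(683)(0.29)² = 28.72 J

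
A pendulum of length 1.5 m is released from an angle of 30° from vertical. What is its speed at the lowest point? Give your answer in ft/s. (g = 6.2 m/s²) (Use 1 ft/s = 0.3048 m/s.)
h = L(1 − cosθ) = 1.5(1 − cos30°) = 0.200962 m
v = √(2gh) = √(2·6.2·0.200962) = 1.57858 m/s = 5.179 ft/s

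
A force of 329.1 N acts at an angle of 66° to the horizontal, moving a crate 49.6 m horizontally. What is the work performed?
W = F·d·cosθ = (329.1)(49.6)cos(66°) = 6639 J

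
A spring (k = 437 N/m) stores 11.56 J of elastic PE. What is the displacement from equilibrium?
x = √(2·PE/k) = √(2·11.56/437) = 0.23 m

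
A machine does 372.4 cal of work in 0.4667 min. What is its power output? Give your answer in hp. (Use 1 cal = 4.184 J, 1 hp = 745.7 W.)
Convert to SI: W = 1558.12 J, t = 28.002 s
P = W/t = 1558.12/28.002 = 55.6432 W = 0.07462 hp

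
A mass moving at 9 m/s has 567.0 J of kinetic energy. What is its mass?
m = 2·KE/v² = 2·567.0/(9)² = 14.0 kg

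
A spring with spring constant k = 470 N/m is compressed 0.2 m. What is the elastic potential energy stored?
PE = ½kx² = ½(470)(0.2)² = 9.4 J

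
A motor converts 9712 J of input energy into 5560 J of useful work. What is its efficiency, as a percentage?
η = W_out/W_in = 5560/9712 = 57.25%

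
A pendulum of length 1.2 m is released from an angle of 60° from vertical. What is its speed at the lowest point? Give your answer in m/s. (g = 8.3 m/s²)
h = L(1 − cosθ) = 1.2(1 − cos60°) = 0.6 m
v = √(2gh) = √(2·8.3·0.6) = 3.156 m/s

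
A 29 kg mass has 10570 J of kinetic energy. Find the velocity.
v = √(2·KE/m) = √(2·10570/29) = 27.0 m/s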